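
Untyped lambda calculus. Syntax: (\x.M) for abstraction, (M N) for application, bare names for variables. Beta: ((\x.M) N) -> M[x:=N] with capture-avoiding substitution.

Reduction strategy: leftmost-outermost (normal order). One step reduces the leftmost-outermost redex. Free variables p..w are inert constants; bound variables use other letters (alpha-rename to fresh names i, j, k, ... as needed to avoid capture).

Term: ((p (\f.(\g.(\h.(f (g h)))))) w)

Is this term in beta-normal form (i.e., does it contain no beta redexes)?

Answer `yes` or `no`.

Term: ((p (\f.(\g.(\h.(f (g h)))))) w)
No beta redexes found.

Answer: yes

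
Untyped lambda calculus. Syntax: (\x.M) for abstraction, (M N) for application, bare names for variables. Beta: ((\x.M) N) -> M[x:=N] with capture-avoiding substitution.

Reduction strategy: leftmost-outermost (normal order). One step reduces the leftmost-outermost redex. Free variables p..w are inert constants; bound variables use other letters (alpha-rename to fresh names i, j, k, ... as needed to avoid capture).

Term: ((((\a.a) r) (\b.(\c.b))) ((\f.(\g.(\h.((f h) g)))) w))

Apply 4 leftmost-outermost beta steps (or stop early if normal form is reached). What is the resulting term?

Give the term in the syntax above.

Answer: ((r (\b.(\c.b))) (\g.(\h.((w h) g))))

Derivation:
Step 0: ((((\a.a) r) (\b.(\c.b))) ((\f.(\g.(\h.((f h) g)))) w))
Step 1: ((r (\b.(\c.b))) ((\f.(\g.(\h.((f h) g)))) w))
Step 2: ((r (\b.(\c.b))) (\g.(\h.((w h) g))))
Step 3: (normal form reached)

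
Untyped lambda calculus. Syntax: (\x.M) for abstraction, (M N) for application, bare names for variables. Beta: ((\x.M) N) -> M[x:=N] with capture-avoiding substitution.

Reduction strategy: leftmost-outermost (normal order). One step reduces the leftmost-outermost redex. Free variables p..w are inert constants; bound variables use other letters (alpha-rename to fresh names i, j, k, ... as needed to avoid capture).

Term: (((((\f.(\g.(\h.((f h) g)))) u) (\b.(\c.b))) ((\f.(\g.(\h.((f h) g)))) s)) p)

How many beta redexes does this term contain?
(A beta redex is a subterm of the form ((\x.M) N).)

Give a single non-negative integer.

Term: (((((\f.(\g.(\h.((f h) g)))) u) (\b.(\c.b))) ((\f.(\g.(\h.((f h) g)))) s)) p)
  Redex: ((\f.(\g.(\h.((f h) g)))) u)
  Redex: ((\f.(\g.(\h.((f h) g)))) s)
Total redexes: 2

Answer: 2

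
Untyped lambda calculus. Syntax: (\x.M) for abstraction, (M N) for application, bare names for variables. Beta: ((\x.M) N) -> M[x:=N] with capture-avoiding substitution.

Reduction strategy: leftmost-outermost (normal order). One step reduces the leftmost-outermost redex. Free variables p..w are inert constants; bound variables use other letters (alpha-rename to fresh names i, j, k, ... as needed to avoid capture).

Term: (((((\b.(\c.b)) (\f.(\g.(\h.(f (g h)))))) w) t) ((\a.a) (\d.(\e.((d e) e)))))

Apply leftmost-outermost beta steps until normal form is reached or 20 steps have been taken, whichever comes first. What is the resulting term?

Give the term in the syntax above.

Step 0: (((((\b.(\c.b)) (\f.(\g.(\h.(f (g h)))))) w) t) ((\a.a) (\d.(\e.((d e) e)))))
Step 1: ((((\c.(\f.(\g.(\h.(f (g h)))))) w) t) ((\a.a) (\d.(\e.((d e) e)))))
Step 2: (((\f.(\g.(\h.(f (g h))))) t) ((\a.a) (\d.(\e.((d e) e)))))
Step 3: ((\g.(\h.(t (g h)))) ((\a.a) (\d.(\e.((d e) e)))))
Step 4: (\h.(t (((\a.a) (\d.(\e.((d e) e)))) h)))
Step 5: (\h.(t ((\d.(\e.((d e) e))) h)))
Step 6: (\h.(t (\e.((h e) e))))

Answer: (\h.(t (\e.((h e) e))))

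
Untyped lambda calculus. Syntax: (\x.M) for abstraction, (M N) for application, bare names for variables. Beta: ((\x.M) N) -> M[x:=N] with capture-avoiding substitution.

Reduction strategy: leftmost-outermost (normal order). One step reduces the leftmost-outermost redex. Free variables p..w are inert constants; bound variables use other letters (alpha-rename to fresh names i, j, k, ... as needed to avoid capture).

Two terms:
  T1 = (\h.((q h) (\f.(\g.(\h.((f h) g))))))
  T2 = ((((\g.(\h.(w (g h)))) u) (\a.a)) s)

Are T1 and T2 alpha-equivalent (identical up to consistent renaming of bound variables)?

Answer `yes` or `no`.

Term 1: (\h.((q h) (\f.(\g.(\h.((f h) g))))))
Term 2: ((((\g.(\h.(w (g h)))) u) (\a.a)) s)
Alpha-equivalence: compare structure up to binder renaming.
Result: False

Answer: no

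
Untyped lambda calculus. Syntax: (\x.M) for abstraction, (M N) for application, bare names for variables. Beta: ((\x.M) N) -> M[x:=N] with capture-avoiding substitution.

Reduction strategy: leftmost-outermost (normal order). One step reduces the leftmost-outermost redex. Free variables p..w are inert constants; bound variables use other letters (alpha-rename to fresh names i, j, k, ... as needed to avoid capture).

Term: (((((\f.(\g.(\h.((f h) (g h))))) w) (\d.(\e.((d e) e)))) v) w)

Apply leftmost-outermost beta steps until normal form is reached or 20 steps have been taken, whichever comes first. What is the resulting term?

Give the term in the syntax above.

Step 0: (((((\f.(\g.(\h.((f h) (g h))))) w) (\d.(\e.((d e) e)))) v) w)
Step 1: ((((\g.(\h.((w h) (g h)))) (\d.(\e.((d e) e)))) v) w)
Step 2: (((\h.((w h) ((\d.(\e.((d e) e))) h))) v) w)
Step 3: (((w v) ((\d.(\e.((d e) e))) v)) w)
Step 4: (((w v) (\e.((v e) e))) w)

Answer: (((w v) (\e.((v e) e))) w)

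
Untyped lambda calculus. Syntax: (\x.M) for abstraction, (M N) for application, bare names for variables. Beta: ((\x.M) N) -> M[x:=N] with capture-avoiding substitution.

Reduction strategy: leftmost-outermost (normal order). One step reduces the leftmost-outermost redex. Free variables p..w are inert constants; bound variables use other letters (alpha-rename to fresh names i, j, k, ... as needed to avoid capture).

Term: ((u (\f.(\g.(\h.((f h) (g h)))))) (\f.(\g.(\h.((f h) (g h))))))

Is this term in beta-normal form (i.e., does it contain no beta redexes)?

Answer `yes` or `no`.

Answer: yes

Derivation:
Term: ((u (\f.(\g.(\h.((f h) (g h)))))) (\f.(\g.(\h.((f h) (g h))))))
No beta redexes found.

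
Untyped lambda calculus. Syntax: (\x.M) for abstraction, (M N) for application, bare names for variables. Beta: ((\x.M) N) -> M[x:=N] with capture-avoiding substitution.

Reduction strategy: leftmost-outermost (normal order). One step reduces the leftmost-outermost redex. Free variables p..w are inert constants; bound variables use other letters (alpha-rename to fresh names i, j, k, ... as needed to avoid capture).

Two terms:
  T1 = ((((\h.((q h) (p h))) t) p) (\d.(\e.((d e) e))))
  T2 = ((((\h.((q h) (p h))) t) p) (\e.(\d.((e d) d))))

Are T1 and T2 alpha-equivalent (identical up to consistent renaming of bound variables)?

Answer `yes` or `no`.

Answer: yes

Derivation:
Term 1: ((((\h.((q h) (p h))) t) p) (\d.(\e.((d e) e))))
Term 2: ((((\h.((q h) (p h))) t) p) (\e.(\d.((e d) d))))
Alpha-equivalence: compare structure up to binder renaming.
Result: True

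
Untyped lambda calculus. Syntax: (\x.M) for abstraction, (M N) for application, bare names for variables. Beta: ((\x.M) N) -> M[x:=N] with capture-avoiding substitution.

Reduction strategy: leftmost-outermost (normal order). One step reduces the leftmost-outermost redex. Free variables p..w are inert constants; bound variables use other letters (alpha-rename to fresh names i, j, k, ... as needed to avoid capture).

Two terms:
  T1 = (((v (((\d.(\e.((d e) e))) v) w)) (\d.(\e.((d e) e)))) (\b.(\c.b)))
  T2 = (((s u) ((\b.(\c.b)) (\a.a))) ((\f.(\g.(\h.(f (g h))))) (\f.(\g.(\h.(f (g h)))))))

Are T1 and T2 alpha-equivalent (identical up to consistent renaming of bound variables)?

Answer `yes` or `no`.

Term 1: (((v (((\d.(\e.((d e) e))) v) w)) (\d.(\e.((d e) e)))) (\b.(\c.b)))
Term 2: (((s u) ((\b.(\c.b)) (\a.a))) ((\f.(\g.(\h.(f (g h))))) (\f.(\g.(\h.(f (g h)))))))
Alpha-equivalence: compare structure up to binder renaming.
Result: False

Answer: no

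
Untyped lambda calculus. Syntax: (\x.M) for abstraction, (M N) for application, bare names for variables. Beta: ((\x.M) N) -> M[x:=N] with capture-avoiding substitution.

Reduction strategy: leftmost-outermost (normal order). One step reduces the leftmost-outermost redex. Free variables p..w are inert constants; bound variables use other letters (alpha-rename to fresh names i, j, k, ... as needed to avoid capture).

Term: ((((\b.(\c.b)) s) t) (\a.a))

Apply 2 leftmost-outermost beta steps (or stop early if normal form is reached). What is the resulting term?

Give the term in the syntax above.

Step 0: ((((\b.(\c.b)) s) t) (\a.a))
Step 1: (((\c.s) t) (\a.a))
Step 2: (s (\a.a))

Answer: (s (\a.a))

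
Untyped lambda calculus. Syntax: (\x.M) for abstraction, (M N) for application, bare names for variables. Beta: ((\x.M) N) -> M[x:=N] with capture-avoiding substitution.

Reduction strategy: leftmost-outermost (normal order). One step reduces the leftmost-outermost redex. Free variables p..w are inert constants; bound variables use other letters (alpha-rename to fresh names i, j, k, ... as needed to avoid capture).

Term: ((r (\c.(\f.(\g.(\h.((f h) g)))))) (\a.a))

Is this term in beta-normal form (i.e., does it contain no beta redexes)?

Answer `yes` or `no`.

Term: ((r (\c.(\f.(\g.(\h.((f h) g)))))) (\a.a))
No beta redexes found.

Answer: yes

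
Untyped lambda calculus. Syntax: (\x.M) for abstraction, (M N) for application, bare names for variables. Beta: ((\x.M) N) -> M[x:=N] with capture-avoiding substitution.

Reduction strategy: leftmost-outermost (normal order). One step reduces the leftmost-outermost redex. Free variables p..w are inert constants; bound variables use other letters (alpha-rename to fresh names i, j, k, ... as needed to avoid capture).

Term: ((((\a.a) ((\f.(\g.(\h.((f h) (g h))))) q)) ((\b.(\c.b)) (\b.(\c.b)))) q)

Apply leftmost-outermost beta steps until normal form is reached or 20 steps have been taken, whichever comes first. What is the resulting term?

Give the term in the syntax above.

Answer: ((q q) (\b.(\c.b)))

Derivation:
Step 0: ((((\a.a) ((\f.(\g.(\h.((f h) (g h))))) q)) ((\b.(\c.b)) (\b.(\c.b)))) q)
Step 1: ((((\f.(\g.(\h.((f h) (g h))))) q) ((\b.(\c.b)) (\b.(\c.b)))) q)
Step 2: (((\g.(\h.((q h) (g h)))) ((\b.(\c.b)) (\b.(\c.b)))) q)
Step 3: ((\h.((q h) (((\b.(\c.b)) (\b.(\c.b))) h))) q)
Step 4: ((q q) (((\b.(\c.b)) (\b.(\c.b))) q))
Step 5: ((q q) ((\c.(\b.(\c.b))) q))
Step 6: ((q q) (\b.(\c.b)))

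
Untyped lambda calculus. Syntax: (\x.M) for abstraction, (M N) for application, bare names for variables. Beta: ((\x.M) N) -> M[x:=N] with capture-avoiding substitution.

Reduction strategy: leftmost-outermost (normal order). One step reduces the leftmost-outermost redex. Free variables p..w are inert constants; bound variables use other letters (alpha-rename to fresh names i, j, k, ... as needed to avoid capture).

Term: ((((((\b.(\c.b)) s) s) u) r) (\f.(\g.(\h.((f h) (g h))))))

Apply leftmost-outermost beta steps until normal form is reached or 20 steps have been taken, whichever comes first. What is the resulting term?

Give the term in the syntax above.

Step 0: ((((((\b.(\c.b)) s) s) u) r) (\f.(\g.(\h.((f h) (g h))))))
Step 1: (((((\c.s) s) u) r) (\f.(\g.(\h.((f h) (g h))))))
Step 2: (((s u) r) (\f.(\g.(\h.((f h) (g h))))))

Answer: (((s u) r) (\f.(\g.(\h.((f h) (g h))))))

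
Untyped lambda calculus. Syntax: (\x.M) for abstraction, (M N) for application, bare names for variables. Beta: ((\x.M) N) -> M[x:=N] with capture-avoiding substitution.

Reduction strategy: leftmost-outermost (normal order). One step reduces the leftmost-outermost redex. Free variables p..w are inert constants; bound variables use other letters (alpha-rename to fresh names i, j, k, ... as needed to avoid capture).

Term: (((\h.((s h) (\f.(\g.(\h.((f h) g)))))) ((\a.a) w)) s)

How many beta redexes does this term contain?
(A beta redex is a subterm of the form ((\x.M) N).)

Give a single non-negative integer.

Term: (((\h.((s h) (\f.(\g.(\h.((f h) g)))))) ((\a.a) w)) s)
  Redex: ((\h.((s h) (\f.(\g.(\h.((f h) g)))))) ((\a.a) w))
  Redex: ((\a.a) w)
Total redexes: 2

Answer: 2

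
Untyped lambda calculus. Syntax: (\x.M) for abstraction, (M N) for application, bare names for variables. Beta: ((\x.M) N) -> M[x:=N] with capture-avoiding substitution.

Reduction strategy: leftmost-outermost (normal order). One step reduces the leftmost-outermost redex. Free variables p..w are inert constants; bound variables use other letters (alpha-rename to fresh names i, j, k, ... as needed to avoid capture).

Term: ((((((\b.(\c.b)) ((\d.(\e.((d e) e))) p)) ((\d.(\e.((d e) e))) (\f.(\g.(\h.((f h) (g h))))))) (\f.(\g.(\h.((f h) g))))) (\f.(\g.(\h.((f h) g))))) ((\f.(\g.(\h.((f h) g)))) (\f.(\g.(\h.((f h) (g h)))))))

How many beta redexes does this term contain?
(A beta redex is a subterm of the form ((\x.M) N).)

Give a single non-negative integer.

Term: ((((((\b.(\c.b)) ((\d.(\e.((d e) e))) p)) ((\d.(\e.((d e) e))) (\f.(\g.(\h.((f h) (g h))))))) (\f.(\g.(\h.((f h) g))))) (\f.(\g.(\h.((f h) g))))) ((\f.(\g.(\h.((f h) g)))) (\f.(\g.(\h.((f h) (g h)))))))
  Redex: ((\b.(\c.b)) ((\d.(\e.((d e) e))) p))
  Redex: ((\d.(\e.((d e) e))) p)
  Redex: ((\d.(\e.((d e) e))) (\f.(\g.(\h.((f h) (g h))))))
  Redex: ((\f.(\g.(\h.((f h) g)))) (\f.(\g.(\h.((f h) (g h))))))
Total redexes: 4

Answer: 4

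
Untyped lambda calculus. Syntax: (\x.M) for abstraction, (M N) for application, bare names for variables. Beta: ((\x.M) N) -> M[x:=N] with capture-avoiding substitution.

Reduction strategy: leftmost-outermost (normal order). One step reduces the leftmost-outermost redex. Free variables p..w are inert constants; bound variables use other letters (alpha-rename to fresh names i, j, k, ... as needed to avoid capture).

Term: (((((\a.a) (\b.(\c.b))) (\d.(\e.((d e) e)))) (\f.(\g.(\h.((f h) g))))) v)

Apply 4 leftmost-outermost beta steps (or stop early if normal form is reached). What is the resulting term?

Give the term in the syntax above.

Step 0: (((((\a.a) (\b.(\c.b))) (\d.(\e.((d e) e)))) (\f.(\g.(\h.((f h) g))))) v)
Step 1: ((((\b.(\c.b)) (\d.(\e.((d e) e)))) (\f.(\g.(\h.((f h) g))))) v)
Step 2: (((\c.(\d.(\e.((d e) e)))) (\f.(\g.(\h.((f h) g))))) v)
Step 3: ((\d.(\e.((d e) e))) v)
Step 4: (\e.((v e) e))

Answer: (\e.((v e) e))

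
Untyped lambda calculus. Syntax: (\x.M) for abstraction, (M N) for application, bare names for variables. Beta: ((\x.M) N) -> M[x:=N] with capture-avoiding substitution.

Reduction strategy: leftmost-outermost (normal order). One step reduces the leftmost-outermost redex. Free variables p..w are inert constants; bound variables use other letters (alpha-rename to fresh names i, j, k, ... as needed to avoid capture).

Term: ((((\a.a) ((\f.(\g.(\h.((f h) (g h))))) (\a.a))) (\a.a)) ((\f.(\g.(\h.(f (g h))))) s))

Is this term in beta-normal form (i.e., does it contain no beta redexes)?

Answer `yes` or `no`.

Term: ((((\a.a) ((\f.(\g.(\h.((f h) (g h))))) (\a.a))) (\a.a)) ((\f.(\g.(\h.(f (g h))))) s))
Found 3 beta redex(es).

Answer: no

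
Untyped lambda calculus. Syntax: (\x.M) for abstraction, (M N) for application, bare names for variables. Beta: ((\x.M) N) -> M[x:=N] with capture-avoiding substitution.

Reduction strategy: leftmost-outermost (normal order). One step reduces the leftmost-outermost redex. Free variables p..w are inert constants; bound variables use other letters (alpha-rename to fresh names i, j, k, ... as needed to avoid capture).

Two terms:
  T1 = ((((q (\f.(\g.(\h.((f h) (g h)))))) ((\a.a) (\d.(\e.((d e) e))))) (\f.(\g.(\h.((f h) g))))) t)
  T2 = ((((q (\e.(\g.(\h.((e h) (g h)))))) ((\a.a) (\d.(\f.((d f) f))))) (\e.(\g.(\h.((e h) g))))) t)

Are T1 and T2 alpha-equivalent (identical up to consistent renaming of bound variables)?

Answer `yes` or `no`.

Term 1: ((((q (\f.(\g.(\h.((f h) (g h)))))) ((\a.a) (\d.(\e.((d e) e))))) (\f.(\g.(\h.((f h) g))))) t)
Term 2: ((((q (\e.(\g.(\h.((e h) (g h)))))) ((\a.a) (\d.(\f.((d f) f))))) (\e.(\g.(\h.((e h) g))))) t)
Alpha-equivalence: compare structure up to binder renaming.
Result: True

Answer: yes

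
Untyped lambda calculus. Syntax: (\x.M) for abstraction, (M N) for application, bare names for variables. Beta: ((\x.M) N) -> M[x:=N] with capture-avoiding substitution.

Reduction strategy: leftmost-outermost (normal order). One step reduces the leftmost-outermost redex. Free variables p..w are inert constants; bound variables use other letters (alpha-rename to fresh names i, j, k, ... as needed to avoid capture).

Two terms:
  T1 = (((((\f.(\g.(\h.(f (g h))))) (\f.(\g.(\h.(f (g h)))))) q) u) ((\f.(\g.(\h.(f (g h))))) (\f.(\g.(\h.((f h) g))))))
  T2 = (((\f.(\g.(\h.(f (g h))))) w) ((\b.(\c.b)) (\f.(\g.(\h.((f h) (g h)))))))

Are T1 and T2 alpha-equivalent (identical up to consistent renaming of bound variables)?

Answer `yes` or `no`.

Term 1: (((((\f.(\g.(\h.(f (g h))))) (\f.(\g.(\h.(f (g h)))))) q) u) ((\f.(\g.(\h.(f (g h))))) (\f.(\g.(\h.((f h) g))))))
Term 2: (((\f.(\g.(\h.(f (g h))))) w) ((\b.(\c.b)) (\f.(\g.(\h.((f h) (g h)))))))
Alpha-equivalence: compare structure up to binder renaming.
Result: False

Answer: no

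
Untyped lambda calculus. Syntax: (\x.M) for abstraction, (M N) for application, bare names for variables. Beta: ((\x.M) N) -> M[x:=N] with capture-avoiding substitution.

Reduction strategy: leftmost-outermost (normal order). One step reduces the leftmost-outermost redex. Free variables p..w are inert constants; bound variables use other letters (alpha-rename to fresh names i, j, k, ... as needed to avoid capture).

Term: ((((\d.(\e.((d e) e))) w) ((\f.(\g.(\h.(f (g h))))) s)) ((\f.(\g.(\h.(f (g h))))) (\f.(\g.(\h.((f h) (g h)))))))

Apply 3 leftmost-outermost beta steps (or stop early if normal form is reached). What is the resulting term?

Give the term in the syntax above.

Answer: (((w (\g.(\h.(s (g h))))) ((\f.(\g.(\h.(f (g h))))) s)) ((\f.(\g.(\h.(f (g h))))) (\f.(\g.(\h.((f h) (g h)))))))

Derivation:
Step 0: ((((\d.(\e.((d e) e))) w) ((\f.(\g.(\h.(f (g h))))) s)) ((\f.(\g.(\h.(f (g h))))) (\f.(\g.(\h.((f h) (g h)))))))
Step 1: (((\e.((w e) e)) ((\f.(\g.(\h.(f (g h))))) s)) ((\f.(\g.(\h.(f (g h))))) (\f.(\g.(\h.((f h) (g h)))))))
Step 2: (((w ((\f.(\g.(\h.(f (g h))))) s)) ((\f.(\g.(\h.(f (g h))))) s)) ((\f.(\g.(\h.(f (g h))))) (\f.(\g.(\h.((f h) (g h)))))))
Step 3: (((w (\g.(\h.(s (g h))))) ((\f.(\g.(\h.(f (g h))))) s)) ((\f.(\g.(\h.(f (g h))))) (\f.(\g.(\h.((f h) (g h)))))))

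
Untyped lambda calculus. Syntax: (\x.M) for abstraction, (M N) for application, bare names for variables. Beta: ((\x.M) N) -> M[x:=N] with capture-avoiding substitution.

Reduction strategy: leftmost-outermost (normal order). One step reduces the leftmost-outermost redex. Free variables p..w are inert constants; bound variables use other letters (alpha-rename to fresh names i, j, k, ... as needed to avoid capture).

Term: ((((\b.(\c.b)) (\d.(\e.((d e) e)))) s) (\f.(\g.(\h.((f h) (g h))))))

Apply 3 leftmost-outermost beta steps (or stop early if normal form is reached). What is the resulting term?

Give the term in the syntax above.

Answer: (\e.(((\f.(\g.(\h.((f h) (g h))))) e) e))

Derivation:
Step 0: ((((\b.(\c.b)) (\d.(\e.((d e) e)))) s) (\f.(\g.(\h.((f h) (g h))))))
Step 1: (((\c.(\d.(\e.((d e) e)))) s) (\f.(\g.(\h.((f h) (g h))))))
Step 2: ((\d.(\e.((d e) e))) (\f.(\g.(\h.((f h) (g h))))))
Step 3: (\e.(((\f.(\g.(\h.((f h) (g h))))) e) e))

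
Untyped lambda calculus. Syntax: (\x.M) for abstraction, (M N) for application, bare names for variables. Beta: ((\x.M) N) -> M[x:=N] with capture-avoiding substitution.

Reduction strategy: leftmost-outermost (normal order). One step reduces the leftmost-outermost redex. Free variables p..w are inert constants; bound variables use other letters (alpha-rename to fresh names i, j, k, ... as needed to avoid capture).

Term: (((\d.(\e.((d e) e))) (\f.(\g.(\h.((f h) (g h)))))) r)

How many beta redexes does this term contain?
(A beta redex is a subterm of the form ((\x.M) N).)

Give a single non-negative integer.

Term: (((\d.(\e.((d e) e))) (\f.(\g.(\h.((f h) (g h)))))) r)
  Redex: ((\d.(\e.((d e) e))) (\f.(\g.(\h.((f h) (g h))))))
Total redexes: 1

Answer: 1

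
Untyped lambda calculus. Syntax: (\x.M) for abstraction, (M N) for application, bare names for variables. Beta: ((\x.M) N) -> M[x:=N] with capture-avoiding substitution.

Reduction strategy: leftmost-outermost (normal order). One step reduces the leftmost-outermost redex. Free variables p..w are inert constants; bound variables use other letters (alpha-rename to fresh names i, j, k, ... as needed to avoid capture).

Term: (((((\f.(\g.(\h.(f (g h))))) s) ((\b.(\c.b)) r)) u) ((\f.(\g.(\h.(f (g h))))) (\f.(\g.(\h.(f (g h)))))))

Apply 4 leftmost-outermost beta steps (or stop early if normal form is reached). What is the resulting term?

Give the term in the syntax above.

Step 0: (((((\f.(\g.(\h.(f (g h))))) s) ((\b.(\c.b)) r)) u) ((\f.(\g.(\h.(f (g h))))) (\f.(\g.(\h.(f (g h)))))))
Step 1: ((((\g.(\h.(s (g h)))) ((\b.(\c.b)) r)) u) ((\f.(\g.(\h.(f (g h))))) (\f.(\g.(\h.(f (g h)))))))
Step 2: (((\h.(s (((\b.(\c.b)) r) h))) u) ((\f.(\g.(\h.(f (g h))))) (\f.(\g.(\h.(f (g h)))))))
Step 3: ((s (((\b.(\c.b)) r) u)) ((\f.(\g.(\h.(f (g h))))) (\f.(\g.(\h.(f (g h)))))))
Step 4: ((s ((\c.r) u)) ((\f.(\g.(\h.(f (g h))))) (\f.(\g.(\h.(f (g h)))))))

Answer: ((s ((\c.r) u)) ((\f.(\g.(\h.(f (g h))))) (\f.(\g.(\h.(f (g h)))))))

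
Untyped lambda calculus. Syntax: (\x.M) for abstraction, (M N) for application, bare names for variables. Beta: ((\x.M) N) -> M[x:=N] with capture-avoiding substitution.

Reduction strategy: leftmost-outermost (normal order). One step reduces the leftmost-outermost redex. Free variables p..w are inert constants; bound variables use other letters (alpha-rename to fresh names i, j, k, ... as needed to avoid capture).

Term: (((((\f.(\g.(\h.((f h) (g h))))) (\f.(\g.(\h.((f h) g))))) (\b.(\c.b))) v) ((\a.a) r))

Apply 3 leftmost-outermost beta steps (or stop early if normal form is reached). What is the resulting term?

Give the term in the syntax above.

Answer: ((((\f.(\g.(\h.((f h) g)))) v) ((\b.(\c.b)) v)) ((\a.a) r))

Derivation:
Step 0: (((((\f.(\g.(\h.((f h) (g h))))) (\f.(\g.(\h.((f h) g))))) (\b.(\c.b))) v) ((\a.a) r))
Step 1: ((((\g.(\h.(((\f.(\g.(\h.((f h) g)))) h) (g h)))) (\b.(\c.b))) v) ((\a.a) r))
Step 2: (((\h.(((\f.(\g.(\h.((f h) g)))) h) ((\b.(\c.b)) h))) v) ((\a.a) r))
Step 3: ((((\f.(\g.(\h.((f h) g)))) v) ((\b.(\c.b)) v)) ((\a.a) r))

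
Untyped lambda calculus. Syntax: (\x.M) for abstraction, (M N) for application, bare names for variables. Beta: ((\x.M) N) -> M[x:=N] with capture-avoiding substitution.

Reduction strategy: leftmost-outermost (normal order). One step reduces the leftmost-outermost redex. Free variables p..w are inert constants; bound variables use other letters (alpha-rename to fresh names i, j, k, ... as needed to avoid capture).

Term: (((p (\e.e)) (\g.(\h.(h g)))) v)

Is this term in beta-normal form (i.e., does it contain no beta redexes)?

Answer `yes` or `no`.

Term: (((p (\e.e)) (\g.(\h.(h g)))) v)
No beta redexes found.

Answer: yes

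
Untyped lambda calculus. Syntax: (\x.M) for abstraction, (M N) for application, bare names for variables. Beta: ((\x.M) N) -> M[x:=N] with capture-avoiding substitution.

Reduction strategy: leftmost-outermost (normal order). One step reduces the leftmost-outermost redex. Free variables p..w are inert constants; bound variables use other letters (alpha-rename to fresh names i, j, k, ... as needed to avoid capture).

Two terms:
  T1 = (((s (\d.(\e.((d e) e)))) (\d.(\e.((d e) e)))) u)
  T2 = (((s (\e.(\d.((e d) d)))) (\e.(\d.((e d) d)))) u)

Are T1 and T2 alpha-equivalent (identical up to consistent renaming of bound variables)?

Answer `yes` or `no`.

Term 1: (((s (\d.(\e.((d e) e)))) (\d.(\e.((d e) e)))) u)
Term 2: (((s (\e.(\d.((e d) d)))) (\e.(\d.((e d) d)))) u)
Alpha-equivalence: compare structure up to binder renaming.
Result: True

Answer: yes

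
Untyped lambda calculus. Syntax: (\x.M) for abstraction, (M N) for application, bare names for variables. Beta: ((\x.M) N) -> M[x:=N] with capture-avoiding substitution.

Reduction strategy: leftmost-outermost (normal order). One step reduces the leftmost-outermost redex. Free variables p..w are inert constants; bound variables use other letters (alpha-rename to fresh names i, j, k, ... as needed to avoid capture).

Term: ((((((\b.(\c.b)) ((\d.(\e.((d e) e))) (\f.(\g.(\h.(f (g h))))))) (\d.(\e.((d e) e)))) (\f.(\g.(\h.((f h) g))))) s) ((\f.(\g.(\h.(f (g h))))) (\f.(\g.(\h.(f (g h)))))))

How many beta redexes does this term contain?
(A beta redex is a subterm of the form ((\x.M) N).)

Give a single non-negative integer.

Answer: 3

Derivation:
Term: ((((((\b.(\c.b)) ((\d.(\e.((d e) e))) (\f.(\g.(\h.(f (g h))))))) (\d.(\e.((d e) e)))) (\f.(\g.(\h.((f h) g))))) s) ((\f.(\g.(\h.(f (g h))))) (\f.(\g.(\h.(f (g h)))))))
  Redex: ((\b.(\c.b)) ((\d.(\e.((d e) e))) (\f.(\g.(\h.(f (g h)))))))
  Redex: ((\d.(\e.((d e) e))) (\f.(\g.(\h.(f (g h))))))
  Redex: ((\f.(\g.(\h.(f (g h))))) (\f.(\g.(\h.(f (g h))))))
Total redexes: 3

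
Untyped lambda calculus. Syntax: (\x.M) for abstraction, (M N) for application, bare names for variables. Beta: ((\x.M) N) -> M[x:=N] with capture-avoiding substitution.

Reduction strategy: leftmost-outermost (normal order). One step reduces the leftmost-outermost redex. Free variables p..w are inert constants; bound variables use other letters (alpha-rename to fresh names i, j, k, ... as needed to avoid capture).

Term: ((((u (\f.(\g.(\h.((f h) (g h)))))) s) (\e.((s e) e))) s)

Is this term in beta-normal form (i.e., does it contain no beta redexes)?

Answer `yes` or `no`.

Term: ((((u (\f.(\g.(\h.((f h) (g h)))))) s) (\e.((s e) e))) s)
No beta redexes found.

Answer: yes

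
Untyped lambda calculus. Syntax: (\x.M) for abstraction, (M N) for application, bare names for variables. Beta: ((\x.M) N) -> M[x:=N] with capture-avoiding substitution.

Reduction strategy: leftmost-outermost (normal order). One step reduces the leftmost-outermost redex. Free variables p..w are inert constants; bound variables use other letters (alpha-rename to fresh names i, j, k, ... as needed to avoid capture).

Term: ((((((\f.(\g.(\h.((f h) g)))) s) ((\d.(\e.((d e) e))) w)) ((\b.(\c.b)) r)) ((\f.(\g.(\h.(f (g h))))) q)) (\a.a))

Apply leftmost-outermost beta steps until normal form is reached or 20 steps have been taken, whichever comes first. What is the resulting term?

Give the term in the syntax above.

Step 0: ((((((\f.(\g.(\h.((f h) g)))) s) ((\d.(\e.((d e) e))) w)) ((\b.(\c.b)) r)) ((\f.(\g.(\h.(f (g h))))) q)) (\a.a))
Step 1: (((((\g.(\h.((s h) g))) ((\d.(\e.((d e) e))) w)) ((\b.(\c.b)) r)) ((\f.(\g.(\h.(f (g h))))) q)) (\a.a))
Step 2: ((((\h.((s h) ((\d.(\e.((d e) e))) w))) ((\b.(\c.b)) r)) ((\f.(\g.(\h.(f (g h))))) q)) (\a.a))
Step 3: ((((s ((\b.(\c.b)) r)) ((\d.(\e.((d e) e))) w)) ((\f.(\g.(\h.(f (g h))))) q)) (\a.a))
Step 4: ((((s (\c.r)) ((\d.(\e.((d e) e))) w)) ((\f.(\g.(\h.(f (g h))))) q)) (\a.a))
Step 5: ((((s (\c.r)) (\e.((w e) e))) ((\f.(\g.(\h.(f (g h))))) q)) (\a.a))
Step 6: ((((s (\c.r)) (\e.((w e) e))) (\g.(\h.(q (g h))))) (\a.a))

Answer: ((((s (\c.r)) (\e.((w e) e))) (\g.(\h.(q (g h))))) (\a.a))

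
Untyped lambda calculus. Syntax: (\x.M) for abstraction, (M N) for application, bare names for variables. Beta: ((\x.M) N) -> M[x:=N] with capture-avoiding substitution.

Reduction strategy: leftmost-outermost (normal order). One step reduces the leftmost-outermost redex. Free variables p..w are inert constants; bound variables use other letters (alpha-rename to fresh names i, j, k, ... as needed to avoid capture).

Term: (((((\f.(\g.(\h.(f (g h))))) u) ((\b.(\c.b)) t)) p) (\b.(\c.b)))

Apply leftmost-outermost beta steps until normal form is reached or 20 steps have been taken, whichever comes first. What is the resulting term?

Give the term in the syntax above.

Answer: ((u t) (\b.(\c.b)))

Derivation:
Step 0: (((((\f.(\g.(\h.(f (g h))))) u) ((\b.(\c.b)) t)) p) (\b.(\c.b)))
Step 1: ((((\g.(\h.(u (g h)))) ((\b.(\c.b)) t)) p) (\b.(\c.b)))
Step 2: (((\h.(u (((\b.(\c.b)) t) h))) p) (\b.(\c.b)))
Step 3: ((u (((\b.(\c.b)) t) p)) (\b.(\c.b)))
Step 4: ((u ((\c.t) p)) (\b.(\c.b)))
Step 5: ((u t) (\b.(\c.b)))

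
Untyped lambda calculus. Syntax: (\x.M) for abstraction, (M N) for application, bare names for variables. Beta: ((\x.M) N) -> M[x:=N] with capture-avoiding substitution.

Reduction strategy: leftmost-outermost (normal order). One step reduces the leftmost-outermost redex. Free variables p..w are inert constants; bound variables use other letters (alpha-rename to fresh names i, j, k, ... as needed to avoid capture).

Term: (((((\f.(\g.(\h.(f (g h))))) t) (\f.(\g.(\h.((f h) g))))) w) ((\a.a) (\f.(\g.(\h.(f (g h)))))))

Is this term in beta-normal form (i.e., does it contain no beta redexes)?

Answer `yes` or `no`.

Answer: no

Derivation:
Term: (((((\f.(\g.(\h.(f (g h))))) t) (\f.(\g.(\h.((f h) g))))) w) ((\a.a) (\f.(\g.(\h.(f (g h)))))))
Found 2 beta redex(es).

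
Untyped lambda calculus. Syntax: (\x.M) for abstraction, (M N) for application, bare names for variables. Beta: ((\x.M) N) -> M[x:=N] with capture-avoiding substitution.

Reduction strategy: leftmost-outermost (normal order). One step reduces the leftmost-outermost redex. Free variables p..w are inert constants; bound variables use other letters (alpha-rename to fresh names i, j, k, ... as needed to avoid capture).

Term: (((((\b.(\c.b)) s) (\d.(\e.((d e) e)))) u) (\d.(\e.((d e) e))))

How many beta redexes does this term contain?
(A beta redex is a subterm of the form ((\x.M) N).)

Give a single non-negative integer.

Term: (((((\b.(\c.b)) s) (\d.(\e.((d e) e)))) u) (\d.(\e.((d e) e))))
  Redex: ((\b.(\c.b)) s)
Total redexes: 1

Answer: 1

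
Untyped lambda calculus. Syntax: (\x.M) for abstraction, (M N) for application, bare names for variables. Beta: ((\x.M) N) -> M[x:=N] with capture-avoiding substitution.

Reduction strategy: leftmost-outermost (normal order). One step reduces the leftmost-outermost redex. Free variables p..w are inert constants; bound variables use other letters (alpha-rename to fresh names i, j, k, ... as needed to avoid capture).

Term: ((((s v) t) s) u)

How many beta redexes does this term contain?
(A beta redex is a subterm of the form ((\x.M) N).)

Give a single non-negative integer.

Answer: 0

Derivation:
Term: ((((s v) t) s) u)
  (no redexes)
Total redexes: 0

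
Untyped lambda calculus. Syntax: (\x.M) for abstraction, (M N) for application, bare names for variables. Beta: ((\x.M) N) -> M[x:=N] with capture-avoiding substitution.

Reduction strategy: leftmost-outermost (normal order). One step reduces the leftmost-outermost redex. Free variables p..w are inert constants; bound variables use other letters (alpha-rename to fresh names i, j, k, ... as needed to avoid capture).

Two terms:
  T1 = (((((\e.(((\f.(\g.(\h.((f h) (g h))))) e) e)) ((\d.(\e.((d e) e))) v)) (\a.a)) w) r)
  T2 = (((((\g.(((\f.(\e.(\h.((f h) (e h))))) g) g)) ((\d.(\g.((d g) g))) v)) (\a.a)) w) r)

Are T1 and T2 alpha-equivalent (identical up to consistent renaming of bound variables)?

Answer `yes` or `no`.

Term 1: (((((\e.(((\f.(\g.(\h.((f h) (g h))))) e) e)) ((\d.(\e.((d e) e))) v)) (\a.a)) w) r)
Term 2: (((((\g.(((\f.(\e.(\h.((f h) (e h))))) g) g)) ((\d.(\g.((d g) g))) v)) (\a.a)) w) r)
Alpha-equivalence: compare structure up to binder renaming.
Result: True

Answer: yes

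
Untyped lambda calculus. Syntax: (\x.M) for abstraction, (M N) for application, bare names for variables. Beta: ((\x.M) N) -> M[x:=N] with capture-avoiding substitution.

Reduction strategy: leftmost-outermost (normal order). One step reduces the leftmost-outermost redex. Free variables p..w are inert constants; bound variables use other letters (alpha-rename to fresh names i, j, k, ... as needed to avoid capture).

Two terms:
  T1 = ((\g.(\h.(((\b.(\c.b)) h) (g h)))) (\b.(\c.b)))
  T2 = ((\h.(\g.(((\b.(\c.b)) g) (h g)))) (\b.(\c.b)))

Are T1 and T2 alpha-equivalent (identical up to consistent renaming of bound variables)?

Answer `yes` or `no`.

Answer: yes

Derivation:
Term 1: ((\g.(\h.(((\b.(\c.b)) h) (g h)))) (\b.(\c.b)))
Term 2: ((\h.(\g.(((\b.(\c.b)) g) (h g)))) (\b.(\c.b)))
Alpha-equivalence: compare structure up to binder renaming.
Result: True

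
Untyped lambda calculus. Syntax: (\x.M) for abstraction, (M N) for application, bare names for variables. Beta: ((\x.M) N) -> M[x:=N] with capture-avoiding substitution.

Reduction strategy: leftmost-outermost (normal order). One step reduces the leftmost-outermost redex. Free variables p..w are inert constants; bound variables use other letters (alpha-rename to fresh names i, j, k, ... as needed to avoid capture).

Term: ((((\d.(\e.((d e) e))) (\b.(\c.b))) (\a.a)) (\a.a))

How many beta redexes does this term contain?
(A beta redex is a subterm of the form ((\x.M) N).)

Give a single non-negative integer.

Answer: 1

Derivation:
Term: ((((\d.(\e.((d e) e))) (\b.(\c.b))) (\a.a)) (\a.a))
  Redex: ((\d.(\e.((d e) e))) (\b.(\c.b)))
Total redexes: 1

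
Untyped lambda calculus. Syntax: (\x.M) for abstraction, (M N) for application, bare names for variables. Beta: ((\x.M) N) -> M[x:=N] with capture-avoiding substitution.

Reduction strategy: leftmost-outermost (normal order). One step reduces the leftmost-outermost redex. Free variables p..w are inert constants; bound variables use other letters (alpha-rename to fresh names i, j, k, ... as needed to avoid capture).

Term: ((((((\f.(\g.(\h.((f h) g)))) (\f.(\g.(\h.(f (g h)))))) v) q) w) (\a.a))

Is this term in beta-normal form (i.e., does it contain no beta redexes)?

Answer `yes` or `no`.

Term: ((((((\f.(\g.(\h.((f h) g)))) (\f.(\g.(\h.(f (g h)))))) v) q) w) (\a.a))
Found 1 beta redex(es).

Answer: no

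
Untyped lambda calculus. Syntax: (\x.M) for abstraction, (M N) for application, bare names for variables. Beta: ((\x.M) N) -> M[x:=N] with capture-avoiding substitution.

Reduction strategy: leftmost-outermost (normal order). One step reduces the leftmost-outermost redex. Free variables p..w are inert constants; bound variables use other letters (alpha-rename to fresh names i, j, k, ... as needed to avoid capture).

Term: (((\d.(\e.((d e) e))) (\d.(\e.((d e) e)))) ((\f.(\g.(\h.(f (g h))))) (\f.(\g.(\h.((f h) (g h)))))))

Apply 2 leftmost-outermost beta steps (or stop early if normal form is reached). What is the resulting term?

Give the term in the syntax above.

Answer: (((\d.(\e.((d e) e))) ((\f.(\g.(\h.(f (g h))))) (\f.(\g.(\h.((f h) (g h))))))) ((\f.(\g.(\h.(f (g h))))) (\f.(\g.(\h.((f h) (g h)))))))

Derivation:
Step 0: (((\d.(\e.((d e) e))) (\d.(\e.((d e) e)))) ((\f.(\g.(\h.(f (g h))))) (\f.(\g.(\h.((f h) (g h)))))))
Step 1: ((\e.(((\d.(\e.((d e) e))) e) e)) ((\f.(\g.(\h.(f (g h))))) (\f.(\g.(\h.((f h) (g h)))))))
Step 2: (((\d.(\e.((d e) e))) ((\f.(\g.(\h.(f (g h))))) (\f.(\g.(\h.((f h) (g h))))))) ((\f.(\g.(\h.(f (g h))))) (\f.(\g.(\h.((f h) (g h)))))))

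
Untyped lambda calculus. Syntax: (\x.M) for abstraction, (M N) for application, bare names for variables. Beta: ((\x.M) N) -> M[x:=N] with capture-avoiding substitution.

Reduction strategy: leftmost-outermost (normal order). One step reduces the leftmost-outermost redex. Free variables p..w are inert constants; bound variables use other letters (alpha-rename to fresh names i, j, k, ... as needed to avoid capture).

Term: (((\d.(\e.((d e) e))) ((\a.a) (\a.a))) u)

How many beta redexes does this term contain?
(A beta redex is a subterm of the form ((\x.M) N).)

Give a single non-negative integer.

Term: (((\d.(\e.((d e) e))) ((\a.a) (\a.a))) u)
  Redex: ((\d.(\e.((d e) e))) ((\a.a) (\a.a)))
  Redex: ((\a.a) (\a.a))
Total redexes: 2

Answer: 2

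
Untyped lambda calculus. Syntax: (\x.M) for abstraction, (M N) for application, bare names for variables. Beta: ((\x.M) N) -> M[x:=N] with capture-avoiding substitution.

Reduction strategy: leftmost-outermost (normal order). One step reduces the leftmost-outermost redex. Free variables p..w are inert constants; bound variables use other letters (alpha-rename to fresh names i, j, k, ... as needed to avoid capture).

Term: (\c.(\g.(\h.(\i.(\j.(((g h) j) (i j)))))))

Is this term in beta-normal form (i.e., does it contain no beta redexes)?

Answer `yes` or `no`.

Term: (\c.(\g.(\h.(\i.(\j.(((g h) j) (i j)))))))
No beta redexes found.

Answer: yes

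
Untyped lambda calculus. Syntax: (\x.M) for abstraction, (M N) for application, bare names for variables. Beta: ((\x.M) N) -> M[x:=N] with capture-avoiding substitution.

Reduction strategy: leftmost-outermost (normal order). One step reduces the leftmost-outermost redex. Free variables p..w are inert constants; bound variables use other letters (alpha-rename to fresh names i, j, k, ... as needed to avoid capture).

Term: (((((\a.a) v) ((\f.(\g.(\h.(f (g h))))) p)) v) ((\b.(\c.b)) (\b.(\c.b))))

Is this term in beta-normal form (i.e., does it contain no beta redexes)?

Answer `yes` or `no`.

Answer: no

Derivation:
Term: (((((\a.a) v) ((\f.(\g.(\h.(f (g h))))) p)) v) ((\b.(\c.b)) (\b.(\c.b))))
Found 3 beta redex(es).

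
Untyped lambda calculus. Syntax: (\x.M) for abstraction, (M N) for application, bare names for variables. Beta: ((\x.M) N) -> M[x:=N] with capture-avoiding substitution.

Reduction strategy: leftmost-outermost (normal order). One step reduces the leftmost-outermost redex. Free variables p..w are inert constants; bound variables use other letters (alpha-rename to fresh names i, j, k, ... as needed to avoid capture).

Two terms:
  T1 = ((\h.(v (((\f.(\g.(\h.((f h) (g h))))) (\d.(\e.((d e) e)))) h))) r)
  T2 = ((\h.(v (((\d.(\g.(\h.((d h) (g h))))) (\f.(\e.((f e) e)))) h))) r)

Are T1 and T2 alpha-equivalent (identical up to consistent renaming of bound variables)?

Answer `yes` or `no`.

Term 1: ((\h.(v (((\f.(\g.(\h.((f h) (g h))))) (\d.(\e.((d e) e)))) h))) r)
Term 2: ((\h.(v (((\d.(\g.(\h.((d h) (g h))))) (\f.(\e.((f e) e)))) h))) r)
Alpha-equivalence: compare structure up to binder renaming.
Result: True

Answer: yes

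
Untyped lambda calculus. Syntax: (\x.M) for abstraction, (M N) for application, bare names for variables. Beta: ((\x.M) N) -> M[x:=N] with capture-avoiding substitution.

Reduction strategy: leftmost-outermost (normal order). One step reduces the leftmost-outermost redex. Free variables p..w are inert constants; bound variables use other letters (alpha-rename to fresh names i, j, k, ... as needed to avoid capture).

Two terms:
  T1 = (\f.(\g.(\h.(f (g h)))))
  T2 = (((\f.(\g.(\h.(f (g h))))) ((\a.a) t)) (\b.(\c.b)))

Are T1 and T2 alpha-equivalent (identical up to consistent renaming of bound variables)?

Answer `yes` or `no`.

Term 1: (\f.(\g.(\h.(f (g h)))))
Term 2: (((\f.(\g.(\h.(f (g h))))) ((\a.a) t)) (\b.(\c.b)))
Alpha-equivalence: compare structure up to binder renaming.
Result: False

Answer: no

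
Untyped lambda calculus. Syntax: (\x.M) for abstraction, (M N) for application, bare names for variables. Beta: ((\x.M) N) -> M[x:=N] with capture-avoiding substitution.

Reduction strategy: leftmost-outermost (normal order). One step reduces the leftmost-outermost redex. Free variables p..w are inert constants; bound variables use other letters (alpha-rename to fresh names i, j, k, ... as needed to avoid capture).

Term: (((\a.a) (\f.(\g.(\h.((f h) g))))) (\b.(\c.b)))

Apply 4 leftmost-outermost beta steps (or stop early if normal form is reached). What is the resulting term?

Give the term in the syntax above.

Step 0: (((\a.a) (\f.(\g.(\h.((f h) g))))) (\b.(\c.b)))
Step 1: ((\f.(\g.(\h.((f h) g)))) (\b.(\c.b)))
Step 2: (\g.(\h.(((\b.(\c.b)) h) g)))
Step 3: (\g.(\h.((\c.h) g)))
Step 4: (\g.(\h.h))

Answer: (\g.(\h.h))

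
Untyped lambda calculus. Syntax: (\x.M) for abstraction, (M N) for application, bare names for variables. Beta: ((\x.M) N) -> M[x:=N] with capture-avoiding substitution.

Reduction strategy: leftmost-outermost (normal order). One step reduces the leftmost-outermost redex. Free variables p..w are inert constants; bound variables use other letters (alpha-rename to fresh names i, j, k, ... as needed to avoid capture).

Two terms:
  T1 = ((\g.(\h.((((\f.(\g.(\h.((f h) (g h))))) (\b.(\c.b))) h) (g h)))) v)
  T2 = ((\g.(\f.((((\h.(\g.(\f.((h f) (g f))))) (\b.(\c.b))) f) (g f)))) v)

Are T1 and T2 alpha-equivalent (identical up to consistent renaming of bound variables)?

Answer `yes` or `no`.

Answer: yes

Derivation:
Term 1: ((\g.(\h.((((\f.(\g.(\h.((f h) (g h))))) (\b.(\c.b))) h) (g h)))) v)
Term 2: ((\g.(\f.((((\h.(\g.(\f.((h f) (g f))))) (\b.(\c.b))) f) (g f)))) v)
Alpha-equivalence: compare structure up to binder renaming.
Result: True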